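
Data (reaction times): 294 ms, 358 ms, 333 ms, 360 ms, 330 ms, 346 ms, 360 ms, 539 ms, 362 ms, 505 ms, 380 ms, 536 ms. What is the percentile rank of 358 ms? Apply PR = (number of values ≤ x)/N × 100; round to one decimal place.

N = 12.
Strictly below 358: 4. Equal to 358: 1.
PR = 5/12 × 100 = 41.7

41.7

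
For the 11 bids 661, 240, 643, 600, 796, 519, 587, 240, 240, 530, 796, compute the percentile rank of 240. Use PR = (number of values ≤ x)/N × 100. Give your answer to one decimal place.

27.3

N = 11.
Strictly below 240: 0. Equal to 240: 3.
PR = 3/11 × 100 = 27.3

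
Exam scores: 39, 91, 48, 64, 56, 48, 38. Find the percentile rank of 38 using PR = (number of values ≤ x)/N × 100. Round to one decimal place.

N = 7.
Strictly below 38: 0. Equal to 38: 1.
PR = 1/7 × 100 = 14.3

14.3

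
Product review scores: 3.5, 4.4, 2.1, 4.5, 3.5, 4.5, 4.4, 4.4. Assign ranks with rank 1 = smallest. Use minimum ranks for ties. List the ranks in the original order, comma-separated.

2, 4, 1, 7, 2, 7, 4, 4

Sorted (ascending): 2.1, 3.5, 3.5, 4.4, 4.4, 4.4, 4.5, 4.5
The 2 values of 3.5 occupy positions 2–3 → each gets rank 2.
The 3 values of 4.4 occupy positions 4–6 → each gets rank 4.
The 2 values of 4.5 occupy positions 7–8 → each gets rank 7.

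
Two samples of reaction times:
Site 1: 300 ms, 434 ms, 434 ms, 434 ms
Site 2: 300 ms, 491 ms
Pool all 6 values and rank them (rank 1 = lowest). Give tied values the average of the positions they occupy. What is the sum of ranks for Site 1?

Sorted (ascending): 300, 300, 434, 434, 434, 491
The 2 values of 300 occupy positions 1–2 → average rank (1+2)/2 = 1.5.
The 3 values of 434 occupy positions 3–5 → average rank 4.
Site 1 values → pooled ranks: 300→1.5, 434→4, 434→4, 434→4
Rank sum = 1.5 + 4 + 4 + 4 = 13.5

13.5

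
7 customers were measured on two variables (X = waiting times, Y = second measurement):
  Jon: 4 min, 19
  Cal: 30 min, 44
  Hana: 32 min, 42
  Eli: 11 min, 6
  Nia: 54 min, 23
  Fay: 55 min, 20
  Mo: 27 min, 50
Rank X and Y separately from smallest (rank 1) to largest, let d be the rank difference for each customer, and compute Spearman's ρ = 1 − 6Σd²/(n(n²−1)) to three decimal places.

0.250

Ranks of variable 1: 1, 4, 5, 2, 6, 7, 3
Ranks of variable 2: 2, 6, 5, 1, 4, 3, 7
d = r₁ − r₂: -1, -2, 0, 1, 2, 4, -4
d²: 1, 4, 0, 1, 4, 16, 16; Σd² = 42
ρ = 1 − 6·42/(7·48) = 1 − 252/336 = 0.250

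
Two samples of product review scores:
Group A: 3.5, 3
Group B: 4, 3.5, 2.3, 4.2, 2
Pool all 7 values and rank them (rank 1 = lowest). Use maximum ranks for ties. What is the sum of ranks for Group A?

8

Sorted (ascending): 2, 2.3, 3, 3.5, 3.5, 4, 4.2
The 2 values of 3.5 occupy positions 4–5 → each gets rank 5.
Group A values → pooled ranks: 3.5→5, 3→3
Rank sum = 5 + 3 = 8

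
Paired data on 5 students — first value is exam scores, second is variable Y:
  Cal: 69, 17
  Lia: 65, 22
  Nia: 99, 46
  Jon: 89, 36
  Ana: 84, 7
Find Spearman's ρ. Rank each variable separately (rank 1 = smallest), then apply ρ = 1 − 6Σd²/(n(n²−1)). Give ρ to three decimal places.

Ranks of variable 1: 2, 1, 5, 4, 3
Ranks of variable 2: 2, 3, 5, 4, 1
d = r₁ − r₂: 0, -2, 0, 0, 2
d²: 0, 4, 0, 0, 4; Σd² = 8
ρ = 1 − 6·8/(5·24) = 1 − 48/120 = 0.600

0.600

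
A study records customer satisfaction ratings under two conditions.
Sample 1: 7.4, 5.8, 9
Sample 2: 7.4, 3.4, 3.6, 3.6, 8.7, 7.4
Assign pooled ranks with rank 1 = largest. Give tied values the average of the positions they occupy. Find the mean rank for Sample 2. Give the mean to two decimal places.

5.67

Sorted (descending): 9, 8.7, 7.4, 7.4, 7.4, 5.8, 3.6, 3.6, 3.4
The 3 values of 7.4 occupy positions 3–5 → average rank 4.
The 2 values of 3.6 occupy positions 7–8 → average rank (7+8)/2 = 7.5.
Sample 2 values → pooled ranks: 7.4→4, 3.4→9, 3.6→7.5, 3.6→7.5, 8.7→2, 7.4→4
Mean rank = (4 + 9 + 7.5 + 7.5 + 2 + 4) / 6 = 5.67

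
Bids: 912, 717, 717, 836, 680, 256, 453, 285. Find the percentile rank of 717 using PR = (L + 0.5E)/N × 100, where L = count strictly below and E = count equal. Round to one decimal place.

N = 8.
Strictly below 717: 4. Equal to 717: 2.
PR = (4 + 0.5·2)/8 × 100 = 62.5

62.5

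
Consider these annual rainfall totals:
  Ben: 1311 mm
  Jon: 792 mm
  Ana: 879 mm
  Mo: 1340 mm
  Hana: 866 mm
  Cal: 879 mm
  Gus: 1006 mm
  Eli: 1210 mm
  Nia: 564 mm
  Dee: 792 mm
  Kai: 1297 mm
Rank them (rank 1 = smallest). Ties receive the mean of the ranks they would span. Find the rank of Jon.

Sorted (ascending): 564, 792, 792, 866, 879, 879, 1006, 1210, 1297, 1311, 1340
The 2 values of 792 occupy positions 2–3 → average rank (2+3)/2 = 2.5.
The 2 values of 879 occupy positions 5–6 → average rank (5+6)/2 = 5.5.
Jon has value 792 mm → rank 2.5.

2.5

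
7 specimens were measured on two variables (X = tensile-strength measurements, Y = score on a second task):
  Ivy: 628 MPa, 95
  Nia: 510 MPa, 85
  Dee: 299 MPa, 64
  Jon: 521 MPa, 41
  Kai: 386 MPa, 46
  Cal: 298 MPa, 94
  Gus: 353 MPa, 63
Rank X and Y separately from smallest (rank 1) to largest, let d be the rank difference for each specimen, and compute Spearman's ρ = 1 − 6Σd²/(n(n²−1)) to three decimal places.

Ranks of variable 1: 7, 5, 2, 6, 4, 1, 3
Ranks of variable 2: 7, 5, 4, 1, 2, 6, 3
d = r₁ − r₂: 0, 0, -2, 5, 2, -5, 0
d²: 0, 0, 4, 25, 4, 25, 0; Σd² = 58
ρ = 1 − 6·58/(7·48) = 1 − 348/336 = -0.036

-0.036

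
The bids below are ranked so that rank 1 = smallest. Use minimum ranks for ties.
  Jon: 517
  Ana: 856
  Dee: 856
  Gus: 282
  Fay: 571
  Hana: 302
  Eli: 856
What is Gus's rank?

Sorted (ascending): 282, 302, 517, 571, 856, 856, 856
The 3 values of 856 occupy positions 5–7 → each gets rank 5.
Gus has value 282 → rank 1.

1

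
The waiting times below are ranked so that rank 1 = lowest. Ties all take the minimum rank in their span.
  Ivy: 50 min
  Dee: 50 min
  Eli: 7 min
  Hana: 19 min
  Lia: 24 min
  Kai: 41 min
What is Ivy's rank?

5

Sorted (ascending): 7, 19, 24, 41, 50, 50
The 2 values of 50 occupy positions 5–6 → each gets rank 5.
Ivy has value 50 min → rank 5.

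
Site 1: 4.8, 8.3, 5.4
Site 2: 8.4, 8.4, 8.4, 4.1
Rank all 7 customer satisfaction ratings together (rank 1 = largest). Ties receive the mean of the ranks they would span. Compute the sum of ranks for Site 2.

Sorted (descending): 8.4, 8.4, 8.4, 8.3, 5.4, 4.8, 4.1
The 3 values of 8.4 occupy positions 1–3 → average rank 2.
Site 2 values → pooled ranks: 8.4→2, 8.4→2, 8.4→2, 4.1→7
Rank sum = 2 + 2 + 2 + 7 = 13

13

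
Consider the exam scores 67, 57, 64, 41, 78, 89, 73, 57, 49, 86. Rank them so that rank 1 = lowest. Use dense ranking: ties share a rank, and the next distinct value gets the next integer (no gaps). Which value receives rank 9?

Sorted (ascending): 41, 49, 57, 57, 64, 67, 73, 78, 86, 89
The 2 values of 57 share dense rank 3.
Remaining distinct values take the next consecutive integers.
Rank 9 → value 89.

89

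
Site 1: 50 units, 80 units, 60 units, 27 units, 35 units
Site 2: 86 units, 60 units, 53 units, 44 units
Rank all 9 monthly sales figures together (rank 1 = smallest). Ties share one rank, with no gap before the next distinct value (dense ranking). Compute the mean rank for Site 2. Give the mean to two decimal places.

Sorted (ascending): 27, 35, 44, 50, 53, 60, 60, 80, 86
The 2 values of 60 share dense rank 6.
Remaining distinct values take the next consecutive integers.
Site 2 values → pooled ranks: 86→8, 60→6, 53→5, 44→3
Mean rank = (8 + 6 + 5 + 3) / 4 = 5.50

5.50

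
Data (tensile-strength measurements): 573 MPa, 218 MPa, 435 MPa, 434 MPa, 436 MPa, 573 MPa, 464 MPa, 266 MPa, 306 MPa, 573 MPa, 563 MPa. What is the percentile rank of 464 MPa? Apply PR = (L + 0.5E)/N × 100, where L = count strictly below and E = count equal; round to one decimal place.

59.1

N = 11.
Strictly below 464: 6. Equal to 464: 1.
PR = (6 + 0.5·1)/11 × 100 = 59.1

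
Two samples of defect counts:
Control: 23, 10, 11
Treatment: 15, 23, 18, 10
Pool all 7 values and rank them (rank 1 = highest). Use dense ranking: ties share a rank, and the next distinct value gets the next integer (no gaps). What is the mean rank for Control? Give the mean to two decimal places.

3.33

Sorted (descending): 23, 23, 18, 15, 11, 10, 10
The 2 values of 23 share dense rank 1.
The 2 values of 10 share dense rank 5.
Remaining distinct values take the next consecutive integers.
Control values → pooled ranks: 23→1, 10→5, 11→4
Mean rank = (1 + 5 + 4) / 3 = 3.33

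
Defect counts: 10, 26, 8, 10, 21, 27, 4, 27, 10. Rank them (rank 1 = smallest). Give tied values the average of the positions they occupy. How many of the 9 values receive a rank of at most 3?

Sorted (ascending): 4, 8, 10, 10, 10, 21, 26, 27, 27
The 3 values of 10 occupy positions 3–5 → average rank 4.
The 2 values of 27 occupy positions 8–9 → average rank (8+9)/2 = 8.5.
Ranks ≤ 3: {1, 2} → 2 values.

2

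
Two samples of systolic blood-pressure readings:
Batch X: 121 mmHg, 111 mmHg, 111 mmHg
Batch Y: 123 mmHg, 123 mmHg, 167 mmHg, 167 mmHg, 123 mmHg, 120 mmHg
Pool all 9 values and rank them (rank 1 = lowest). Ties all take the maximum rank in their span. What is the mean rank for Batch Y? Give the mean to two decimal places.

7.00

Sorted (ascending): 111, 111, 120, 121, 123, 123, 123, 167, 167
The 2 values of 111 occupy positions 1–2 → each gets rank 2.
The 3 values of 123 occupy positions 5–7 → each gets rank 7.
The 2 values of 167 occupy positions 8–9 → each gets rank 9.
Batch Y values → pooled ranks: 123→7, 123→7, 167→9, 167→9, 123→7, 120→3
Mean rank = (7 + 7 + 9 + 9 + 7 + 3) / 6 = 7.00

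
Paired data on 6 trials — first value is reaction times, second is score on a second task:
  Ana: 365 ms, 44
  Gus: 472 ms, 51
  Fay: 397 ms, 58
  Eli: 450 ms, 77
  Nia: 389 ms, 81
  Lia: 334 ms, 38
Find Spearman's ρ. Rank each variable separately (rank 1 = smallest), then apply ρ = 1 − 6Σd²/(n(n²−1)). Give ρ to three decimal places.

0.486

Ranks of variable 1: 2, 6, 4, 5, 3, 1
Ranks of variable 2: 2, 3, 4, 5, 6, 1
d = r₁ − r₂: 0, 3, 0, 0, -3, 0
d²: 0, 9, 0, 0, 9, 0; Σd² = 18
ρ = 1 − 6·18/(6·35) = 1 − 108/210 = 0.486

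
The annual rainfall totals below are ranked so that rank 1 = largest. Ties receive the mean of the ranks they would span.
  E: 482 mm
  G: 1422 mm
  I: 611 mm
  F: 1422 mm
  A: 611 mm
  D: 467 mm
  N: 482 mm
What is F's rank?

Sorted (descending): 1422, 1422, 611, 611, 482, 482, 467
The 2 values of 1422 occupy positions 1–2 → average rank (1+2)/2 = 1.5.
The 2 values of 611 occupy positions 3–4 → average rank (3+4)/2 = 3.5.
The 2 values of 482 occupy positions 5–6 → average rank (5+6)/2 = 5.5.
F has value 1422 mm → rank 1.5.

1.5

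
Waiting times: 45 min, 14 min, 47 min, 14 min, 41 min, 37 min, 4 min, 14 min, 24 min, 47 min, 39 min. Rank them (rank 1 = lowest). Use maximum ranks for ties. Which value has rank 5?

24

Sorted (ascending): 4, 14, 14, 14, 24, 37, 39, 41, 45, 47, 47
The 3 values of 14 occupy positions 2–4 → each gets rank 4.
The 2 values of 47 occupy positions 10–11 → each gets rank 11.
Rank 5 → value 24.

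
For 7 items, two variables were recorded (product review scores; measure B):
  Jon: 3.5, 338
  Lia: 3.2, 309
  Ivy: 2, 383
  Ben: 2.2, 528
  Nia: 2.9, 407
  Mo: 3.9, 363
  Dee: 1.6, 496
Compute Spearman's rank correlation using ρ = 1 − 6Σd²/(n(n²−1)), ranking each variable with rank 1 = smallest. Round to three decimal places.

Ranks of variable 1: 6, 5, 2, 3, 4, 7, 1
Ranks of variable 2: 2, 1, 4, 7, 5, 3, 6
d = r₁ − r₂: 4, 4, -2, -4, -1, 4, -5
d²: 16, 16, 4, 16, 1, 16, 25; Σd² = 94
ρ = 1 − 6·94/(7·48) = 1 − 564/336 = -0.679

-0.679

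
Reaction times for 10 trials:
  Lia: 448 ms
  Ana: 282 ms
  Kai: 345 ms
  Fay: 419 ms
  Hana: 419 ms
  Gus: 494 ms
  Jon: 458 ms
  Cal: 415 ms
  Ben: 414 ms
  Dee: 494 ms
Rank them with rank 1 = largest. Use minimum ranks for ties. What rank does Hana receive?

Sorted (descending): 494, 494, 458, 448, 419, 419, 415, 414, 345, 282
The 2 values of 494 occupy positions 1–2 → each gets rank 1.
The 2 values of 419 occupy positions 5–6 → each gets rank 5.
Hana has value 419 ms → rank 5.

5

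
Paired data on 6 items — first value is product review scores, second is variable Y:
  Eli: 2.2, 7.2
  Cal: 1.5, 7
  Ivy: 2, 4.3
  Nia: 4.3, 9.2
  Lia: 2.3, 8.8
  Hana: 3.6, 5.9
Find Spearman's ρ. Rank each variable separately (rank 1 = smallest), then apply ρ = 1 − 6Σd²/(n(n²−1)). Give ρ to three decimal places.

0.543

Ranks of variable 1: 3, 1, 2, 6, 4, 5
Ranks of variable 2: 4, 3, 1, 6, 5, 2
d = r₁ − r₂: -1, -2, 1, 0, -1, 3
d²: 1, 4, 1, 0, 1, 9; Σd² = 16
ρ = 1 − 6·16/(6·35) = 1 − 96/210 = 0.543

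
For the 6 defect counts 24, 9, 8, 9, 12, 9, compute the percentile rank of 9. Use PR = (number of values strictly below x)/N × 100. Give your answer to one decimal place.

N = 6.
Strictly below 9: 1. Equal to 9: 3.
PR = 1/6 × 100 = 16.7

16.7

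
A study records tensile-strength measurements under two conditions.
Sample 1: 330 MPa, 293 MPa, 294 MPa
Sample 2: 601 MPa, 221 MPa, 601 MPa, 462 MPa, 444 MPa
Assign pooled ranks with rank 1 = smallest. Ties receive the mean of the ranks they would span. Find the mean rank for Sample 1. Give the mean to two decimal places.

3.00

Sorted (ascending): 221, 293, 294, 330, 444, 462, 601, 601
The 2 values of 601 occupy positions 7–8 → average rank (7+8)/2 = 7.5.
Sample 1 values → pooled ranks: 330→4, 293→2, 294→3
Mean rank = (4 + 2 + 3) / 3 = 3.00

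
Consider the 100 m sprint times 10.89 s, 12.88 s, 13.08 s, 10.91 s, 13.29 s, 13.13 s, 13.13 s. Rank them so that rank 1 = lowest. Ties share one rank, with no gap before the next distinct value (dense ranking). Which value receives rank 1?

10.89

Sorted (ascending): 10.89, 10.91, 12.88, 13.08, 13.13, 13.13, 13.29
The 2 values of 13.13 share dense rank 5.
Remaining distinct values take the next consecutive integers.
Rank 1 → value 10.89.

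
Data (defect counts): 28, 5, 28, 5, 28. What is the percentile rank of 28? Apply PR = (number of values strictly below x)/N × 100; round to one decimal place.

40.0

N = 5.
Strictly below 28: 2. Equal to 28: 3.
PR = 2/5 × 100 = 40.0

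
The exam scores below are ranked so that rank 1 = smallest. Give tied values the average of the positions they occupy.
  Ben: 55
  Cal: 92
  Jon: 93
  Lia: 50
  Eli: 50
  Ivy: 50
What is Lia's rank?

2

Sorted (ascending): 50, 50, 50, 55, 92, 93
The 3 values of 50 occupy positions 1–3 → average rank 2.
Lia has value 50 → rank 2.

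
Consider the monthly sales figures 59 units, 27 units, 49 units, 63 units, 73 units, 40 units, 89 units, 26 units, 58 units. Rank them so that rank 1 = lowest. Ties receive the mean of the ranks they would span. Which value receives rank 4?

Sorted (ascending): 26, 27, 40, 49, 58, 59, 63, 73, 89
No ties — each value takes its position as its rank.
Rank 4 → value 49.

49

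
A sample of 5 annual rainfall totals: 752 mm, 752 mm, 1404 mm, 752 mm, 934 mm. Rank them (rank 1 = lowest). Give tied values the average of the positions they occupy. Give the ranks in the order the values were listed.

Sorted (ascending): 752, 752, 752, 934, 1404
The 3 values of 752 occupy positions 1–3 → average rank 2.

2, 2, 5, 2, 4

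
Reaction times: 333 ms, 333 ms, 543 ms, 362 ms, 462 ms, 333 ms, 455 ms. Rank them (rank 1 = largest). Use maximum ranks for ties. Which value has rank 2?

Sorted (descending): 543, 462, 455, 362, 333, 333, 333
The 3 values of 333 occupy positions 5–7 → each gets rank 7.
Rank 2 → value 462.

462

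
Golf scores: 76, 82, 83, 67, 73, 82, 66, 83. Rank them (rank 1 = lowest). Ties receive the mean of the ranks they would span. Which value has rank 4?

Sorted (ascending): 66, 67, 73, 76, 82, 82, 83, 83
The 2 values of 82 occupy positions 5–6 → average rank (5+6)/2 = 5.5.
The 2 values of 83 occupy positions 7–8 → average rank (7+8)/2 = 7.5.
Rank 4 → value 76.

76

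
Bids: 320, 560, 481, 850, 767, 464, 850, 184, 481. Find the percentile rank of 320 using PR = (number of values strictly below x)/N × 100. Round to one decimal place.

N = 9.
Strictly below 320: 1. Equal to 320: 1.
PR = 1/9 × 100 = 11.1

11.1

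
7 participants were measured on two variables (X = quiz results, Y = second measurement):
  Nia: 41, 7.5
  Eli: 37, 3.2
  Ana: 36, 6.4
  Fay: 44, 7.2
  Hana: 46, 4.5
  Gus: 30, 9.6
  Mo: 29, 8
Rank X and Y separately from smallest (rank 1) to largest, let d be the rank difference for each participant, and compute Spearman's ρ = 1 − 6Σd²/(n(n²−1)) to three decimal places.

-0.571

Ranks of variable 1: 5, 4, 3, 6, 7, 2, 1
Ranks of variable 2: 5, 1, 3, 4, 2, 7, 6
d = r₁ − r₂: 0, 3, 0, 2, 5, -5, -5
d²: 0, 9, 0, 4, 25, 25, 25; Σd² = 88
ρ = 1 − 6·88/(7·48) = 1 − 528/336 = -0.571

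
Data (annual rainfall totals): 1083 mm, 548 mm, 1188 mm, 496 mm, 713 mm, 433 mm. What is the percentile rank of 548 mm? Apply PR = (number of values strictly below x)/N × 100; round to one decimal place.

33.3

N = 6.
Strictly below 548: 2. Equal to 548: 1.
PR = 2/6 × 100 = 33.3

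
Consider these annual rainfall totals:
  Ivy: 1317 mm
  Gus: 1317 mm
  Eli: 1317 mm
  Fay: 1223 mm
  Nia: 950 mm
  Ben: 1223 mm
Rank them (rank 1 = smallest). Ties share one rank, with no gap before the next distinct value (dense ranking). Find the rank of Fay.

Sorted (ascending): 950, 1223, 1223, 1317, 1317, 1317
The 2 values of 1223 share dense rank 2.
The 3 values of 1317 share dense rank 3.
Remaining distinct values take the next consecutive integers.
Fay has value 1223 mm → rank 2.

2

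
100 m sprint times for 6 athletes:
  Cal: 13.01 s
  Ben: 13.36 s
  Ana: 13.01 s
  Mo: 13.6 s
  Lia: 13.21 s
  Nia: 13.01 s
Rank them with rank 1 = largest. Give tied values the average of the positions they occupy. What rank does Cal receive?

Sorted (descending): 13.6, 13.36, 13.21, 13.01, 13.01, 13.01
The 3 values of 13.01 occupy positions 4–6 → average rank 5.
Cal has value 13.01 s → rank 5.

5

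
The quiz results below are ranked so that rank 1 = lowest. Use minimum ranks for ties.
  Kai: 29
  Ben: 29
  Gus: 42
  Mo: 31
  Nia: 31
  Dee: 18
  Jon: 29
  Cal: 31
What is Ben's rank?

2

Sorted (ascending): 18, 29, 29, 29, 31, 31, 31, 42
The 3 values of 29 occupy positions 2–4 → each gets rank 2.
The 3 values of 31 occupy positions 5–7 → each gets rank 5.
Ben has value 29 → rank 2.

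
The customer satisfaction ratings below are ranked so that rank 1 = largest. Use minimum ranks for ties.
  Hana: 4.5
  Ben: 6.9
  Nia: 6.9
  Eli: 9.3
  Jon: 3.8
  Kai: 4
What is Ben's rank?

2

Sorted (descending): 9.3, 6.9, 6.9, 4.5, 4, 3.8
The 2 values of 6.9 occupy positions 2–3 → each gets rank 2.
Ben has value 6.9 → rank 2.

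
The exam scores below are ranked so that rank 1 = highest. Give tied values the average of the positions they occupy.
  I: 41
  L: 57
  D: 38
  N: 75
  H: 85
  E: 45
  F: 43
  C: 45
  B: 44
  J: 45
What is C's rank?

5

Sorted (descending): 85, 75, 57, 45, 45, 45, 44, 43, 41, 38
The 3 values of 45 occupy positions 4–6 → average rank 5.
C has value 45 → rank 5.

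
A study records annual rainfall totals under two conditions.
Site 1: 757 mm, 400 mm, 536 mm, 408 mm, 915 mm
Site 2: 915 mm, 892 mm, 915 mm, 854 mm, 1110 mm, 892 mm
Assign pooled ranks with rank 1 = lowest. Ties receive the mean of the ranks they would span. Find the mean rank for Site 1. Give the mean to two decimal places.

Sorted (ascending): 400, 408, 536, 757, 854, 892, 892, 915, 915, 915, 1110
The 2 values of 892 occupy positions 6–7 → average rank (6+7)/2 = 6.5.
The 3 values of 915 occupy positions 8–10 → average rank 9.
Site 1 values → pooled ranks: 757→4, 400→1, 536→3, 408→2, 915→9
Mean rank = (4 + 1 + 3 + 2 + 9) / 5 = 3.80

3.80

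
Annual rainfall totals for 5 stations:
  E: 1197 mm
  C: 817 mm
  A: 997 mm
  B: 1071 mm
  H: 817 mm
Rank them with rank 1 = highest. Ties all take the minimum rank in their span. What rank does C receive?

Sorted (descending): 1197, 1071, 997, 817, 817
The 2 values of 817 occupy positions 4–5 → each gets rank 4.
C has value 817 mm → rank 4.

4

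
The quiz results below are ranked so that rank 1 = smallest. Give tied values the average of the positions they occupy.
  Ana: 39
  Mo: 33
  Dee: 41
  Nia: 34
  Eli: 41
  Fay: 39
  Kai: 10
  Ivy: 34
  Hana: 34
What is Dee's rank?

Sorted (ascending): 10, 33, 34, 34, 34, 39, 39, 41, 41
The 3 values of 34 occupy positions 3–5 → average rank 4.
The 2 values of 39 occupy positions 6–7 → average rank (6+7)/2 = 6.5.
The 2 values of 41 occupy positions 8–9 → average rank (8+9)/2 = 8.5.
Dee has value 41 → rank 8.5.

8.5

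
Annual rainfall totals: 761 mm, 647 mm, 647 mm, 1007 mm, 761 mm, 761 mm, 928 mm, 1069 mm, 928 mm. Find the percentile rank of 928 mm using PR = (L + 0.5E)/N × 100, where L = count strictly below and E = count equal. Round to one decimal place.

N = 9.
Strictly below 928: 5. Equal to 928: 2.
PR = (5 + 0.5·2)/9 × 100 = 66.7

66.7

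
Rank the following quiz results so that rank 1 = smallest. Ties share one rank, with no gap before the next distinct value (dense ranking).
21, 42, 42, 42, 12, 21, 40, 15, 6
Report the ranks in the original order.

Sorted (ascending): 6, 12, 15, 21, 21, 40, 42, 42, 42
The 2 values of 21 share dense rank 4.
The 3 values of 42 share dense rank 6.
Remaining distinct values take the next consecutive integers.

4, 6, 6, 6, 2, 4, 5, 3, 1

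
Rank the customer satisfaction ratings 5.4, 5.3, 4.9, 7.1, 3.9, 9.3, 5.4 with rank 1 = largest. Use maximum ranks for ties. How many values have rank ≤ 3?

2

Sorted (descending): 9.3, 7.1, 5.4, 5.4, 5.3, 4.9, 3.9
The 2 values of 5.4 occupy positions 3–4 → each gets rank 4.
Ranks ≤ 3: {1, 2} → 2 values.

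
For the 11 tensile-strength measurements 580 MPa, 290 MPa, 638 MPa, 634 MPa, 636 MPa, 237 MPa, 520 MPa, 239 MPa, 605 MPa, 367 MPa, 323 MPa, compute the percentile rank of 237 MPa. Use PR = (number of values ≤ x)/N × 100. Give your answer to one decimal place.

N = 11.
Strictly below 237: 0. Equal to 237: 1.
PR = 1/11 × 100 = 9.1

9.1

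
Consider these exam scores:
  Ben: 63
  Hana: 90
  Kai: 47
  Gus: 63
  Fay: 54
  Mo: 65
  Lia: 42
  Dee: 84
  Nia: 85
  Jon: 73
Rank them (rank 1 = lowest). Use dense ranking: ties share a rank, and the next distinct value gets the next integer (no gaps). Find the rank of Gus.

Sorted (ascending): 42, 47, 54, 63, 63, 65, 73, 84, 85, 90
The 2 values of 63 share dense rank 4.
Remaining distinct values take the next consecutive integers.
Gus has value 63 → rank 4.

4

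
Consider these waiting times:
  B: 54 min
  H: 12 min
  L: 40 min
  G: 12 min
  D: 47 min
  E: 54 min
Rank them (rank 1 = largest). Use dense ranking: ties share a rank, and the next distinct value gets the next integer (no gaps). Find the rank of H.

Sorted (descending): 54, 54, 47, 40, 12, 12
The 2 values of 54 share dense rank 1.
The 2 values of 12 share dense rank 4.
Remaining distinct values take the next consecutive integers.
H has value 12 min → rank 4.

4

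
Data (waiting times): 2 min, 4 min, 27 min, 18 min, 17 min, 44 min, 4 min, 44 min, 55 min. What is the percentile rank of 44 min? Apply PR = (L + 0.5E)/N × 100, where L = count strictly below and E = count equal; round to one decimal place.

77.8

N = 9.
Strictly below 44: 6. Equal to 44: 2.
PR = (6 + 0.5·2)/9 × 100 = 77.8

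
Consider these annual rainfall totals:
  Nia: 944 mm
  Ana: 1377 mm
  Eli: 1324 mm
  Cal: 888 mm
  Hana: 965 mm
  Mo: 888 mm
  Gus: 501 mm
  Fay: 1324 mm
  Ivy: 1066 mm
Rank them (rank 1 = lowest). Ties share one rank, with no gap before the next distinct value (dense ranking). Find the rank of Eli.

Sorted (ascending): 501, 888, 888, 944, 965, 1066, 1324, 1324, 1377
The 2 values of 888 share dense rank 2.
The 2 values of 1324 share dense rank 6.
Remaining distinct values take the next consecutive integers.
Eli has value 1324 mm → rank 6.

6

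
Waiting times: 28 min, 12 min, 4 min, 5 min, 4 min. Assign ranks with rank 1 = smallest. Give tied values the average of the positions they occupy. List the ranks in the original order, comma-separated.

Sorted (ascending): 4, 4, 5, 12, 28
The 2 values of 4 occupy positions 1–2 → average rank (1+2)/2 = 1.5.

5, 4, 1.5, 3, 1.5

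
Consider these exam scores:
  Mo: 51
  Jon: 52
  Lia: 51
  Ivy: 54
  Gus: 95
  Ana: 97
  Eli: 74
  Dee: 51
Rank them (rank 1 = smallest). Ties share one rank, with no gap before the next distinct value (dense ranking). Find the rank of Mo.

Sorted (ascending): 51, 51, 51, 52, 54, 74, 95, 97
The 3 values of 51 share dense rank 1.
Remaining distinct values take the next consecutive integers.
Mo has value 51 → rank 1.

1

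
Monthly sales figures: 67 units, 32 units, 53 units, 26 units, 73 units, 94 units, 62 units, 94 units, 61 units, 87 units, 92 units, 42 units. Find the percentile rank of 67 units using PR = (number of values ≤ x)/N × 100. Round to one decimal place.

N = 12.
Strictly below 67: 6. Equal to 67: 1.
PR = 7/12 × 100 = 58.3

58.3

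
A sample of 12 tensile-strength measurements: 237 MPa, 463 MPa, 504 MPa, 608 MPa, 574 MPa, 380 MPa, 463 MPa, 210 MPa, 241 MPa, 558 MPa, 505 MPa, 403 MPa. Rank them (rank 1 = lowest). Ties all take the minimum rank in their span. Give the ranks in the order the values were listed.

2, 6, 8, 12, 11, 4, 6, 1, 3, 10, 9, 5

Sorted (ascending): 210, 237, 241, 380, 403, 463, 463, 504, 505, 558, 574, 608
The 2 values of 463 occupy positions 6–7 → each gets rank 6.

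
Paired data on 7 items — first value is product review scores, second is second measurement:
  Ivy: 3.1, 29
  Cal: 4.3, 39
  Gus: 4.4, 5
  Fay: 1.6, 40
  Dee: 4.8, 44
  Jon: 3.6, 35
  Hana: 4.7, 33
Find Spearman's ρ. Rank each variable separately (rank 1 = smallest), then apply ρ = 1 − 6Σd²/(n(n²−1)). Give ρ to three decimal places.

Ranks of variable 1: 2, 4, 5, 1, 7, 3, 6
Ranks of variable 2: 2, 5, 1, 6, 7, 4, 3
d = r₁ − r₂: 0, -1, 4, -5, 0, -1, 3
d²: 0, 1, 16, 25, 0, 1, 9; Σd² = 52
ρ = 1 − 6·52/(7·48) = 1 − 312/336 = 0.071

0.071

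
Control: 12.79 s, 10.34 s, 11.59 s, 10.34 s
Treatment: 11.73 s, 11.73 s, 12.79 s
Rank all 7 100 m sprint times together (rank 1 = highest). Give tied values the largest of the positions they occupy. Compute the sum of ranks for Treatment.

Sorted (descending): 12.79, 12.79, 11.73, 11.73, 11.59, 10.34, 10.34
The 2 values of 12.79 occupy positions 1–2 → each gets rank 2.
The 2 values of 11.73 occupy positions 3–4 → each gets rank 4.
The 2 values of 10.34 occupy positions 6–7 → each gets rank 7.
Treatment values → pooled ranks: 11.73→4, 11.73→4, 12.79→2
Rank sum = 4 + 4 + 2 = 10

10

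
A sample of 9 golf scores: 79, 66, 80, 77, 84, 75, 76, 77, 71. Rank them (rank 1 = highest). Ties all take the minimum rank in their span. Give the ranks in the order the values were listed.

Sorted (descending): 84, 80, 79, 77, 77, 76, 75, 71, 66
The 2 values of 77 occupy positions 4–5 → each gets rank 4.

3, 9, 2, 4, 1, 7, 6, 4, 8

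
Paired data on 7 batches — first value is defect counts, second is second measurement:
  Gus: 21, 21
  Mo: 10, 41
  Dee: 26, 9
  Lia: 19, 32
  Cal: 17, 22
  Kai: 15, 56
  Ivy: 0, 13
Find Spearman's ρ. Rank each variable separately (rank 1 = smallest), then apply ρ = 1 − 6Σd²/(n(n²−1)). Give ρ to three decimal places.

-0.393

Ranks of variable 1: 6, 2, 7, 5, 4, 3, 1
Ranks of variable 2: 3, 6, 1, 5, 4, 7, 2
d = r₁ − r₂: 3, -4, 6, 0, 0, -4, -1
d²: 9, 16, 36, 0, 0, 16, 1; Σd² = 78
ρ = 1 − 6·78/(7·48) = 1 − 468/336 = -0.393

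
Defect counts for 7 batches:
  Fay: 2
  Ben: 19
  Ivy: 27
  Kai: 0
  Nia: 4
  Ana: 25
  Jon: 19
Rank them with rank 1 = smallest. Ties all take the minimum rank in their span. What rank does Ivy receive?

Sorted (ascending): 0, 2, 4, 19, 19, 25, 27
The 2 values of 19 occupy positions 4–5 → each gets rank 4.
Ivy has value 27 → rank 7.

7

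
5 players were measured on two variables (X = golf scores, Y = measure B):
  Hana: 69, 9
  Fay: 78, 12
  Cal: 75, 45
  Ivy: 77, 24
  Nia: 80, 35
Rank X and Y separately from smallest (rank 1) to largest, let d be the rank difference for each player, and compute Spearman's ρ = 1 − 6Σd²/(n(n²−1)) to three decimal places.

0.300

Ranks of variable 1: 1, 4, 2, 3, 5
Ranks of variable 2: 1, 2, 5, 3, 4
d = r₁ − r₂: 0, 2, -3, 0, 1
d²: 0, 4, 9, 0, 1; Σd² = 14
ρ = 1 − 6·14/(5·24) = 1 − 84/120 = 0.300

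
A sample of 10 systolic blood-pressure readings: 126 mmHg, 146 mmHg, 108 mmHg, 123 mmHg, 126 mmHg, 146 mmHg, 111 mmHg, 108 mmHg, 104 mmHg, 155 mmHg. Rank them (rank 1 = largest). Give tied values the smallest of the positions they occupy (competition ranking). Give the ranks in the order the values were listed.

Sorted (descending): 155, 146, 146, 126, 126, 123, 111, 108, 108, 104
The 2 values of 146 occupy positions 2–3 → each gets rank 2.
The 2 values of 126 occupy positions 4–5 → each gets rank 4.
The 2 values of 108 occupy positions 8–9 → each gets rank 8.

4, 2, 8, 6, 4, 2, 7, 8, 10, 1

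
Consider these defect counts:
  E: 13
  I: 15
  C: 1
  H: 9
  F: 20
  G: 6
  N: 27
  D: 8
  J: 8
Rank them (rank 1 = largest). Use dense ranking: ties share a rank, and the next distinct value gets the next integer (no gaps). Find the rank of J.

6

Sorted (descending): 27, 20, 15, 13, 9, 8, 8, 6, 1
The 2 values of 8 share dense rank 6.
Remaining distinct values take the next consecutive integers.
J has value 8 → rank 6.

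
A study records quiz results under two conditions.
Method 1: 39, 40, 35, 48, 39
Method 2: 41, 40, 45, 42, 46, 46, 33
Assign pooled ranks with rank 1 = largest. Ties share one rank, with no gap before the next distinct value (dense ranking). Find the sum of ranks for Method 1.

29

Sorted (descending): 48, 46, 46, 45, 42, 41, 40, 40, 39, 39, 35, 33
The 2 values of 46 share dense rank 2.
The 2 values of 40 share dense rank 6.
The 2 values of 39 share dense rank 7.
Remaining distinct values take the next consecutive integers.
Method 1 values → pooled ranks: 39→7, 40→6, 35→8, 48→1, 39→7
Rank sum = 7 + 6 + 8 + 1 + 7 = 29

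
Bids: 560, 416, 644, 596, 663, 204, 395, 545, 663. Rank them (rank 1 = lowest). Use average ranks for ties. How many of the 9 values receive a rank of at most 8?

7

Sorted (ascending): 204, 395, 416, 545, 560, 596, 644, 663, 663
The 2 values of 663 occupy positions 8–9 → average rank (8+9)/2 = 8.5.
Ranks ≤ 8: {1, 2, 3, 4, 5, 6, 7} → 7 values.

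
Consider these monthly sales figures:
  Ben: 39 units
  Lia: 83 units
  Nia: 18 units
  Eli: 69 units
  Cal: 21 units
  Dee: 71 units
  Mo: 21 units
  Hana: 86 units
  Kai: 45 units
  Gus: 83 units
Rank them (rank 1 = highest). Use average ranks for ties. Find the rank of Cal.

8.5

Sorted (descending): 86, 83, 83, 71, 69, 45, 39, 21, 21, 18
The 2 values of 83 occupy positions 2–3 → average rank (2+3)/2 = 2.5.
The 2 values of 21 occupy positions 8–9 → average rank (8+9)/2 = 8.5.
Cal has value 21 units → rank 8.5.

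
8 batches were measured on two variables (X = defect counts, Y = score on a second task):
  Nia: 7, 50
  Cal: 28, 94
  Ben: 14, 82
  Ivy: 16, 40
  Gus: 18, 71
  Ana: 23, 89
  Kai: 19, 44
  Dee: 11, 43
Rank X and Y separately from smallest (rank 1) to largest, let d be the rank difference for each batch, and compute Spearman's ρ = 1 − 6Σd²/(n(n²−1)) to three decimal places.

Ranks of variable 1: 1, 8, 3, 4, 5, 7, 6, 2
Ranks of variable 2: 4, 8, 6, 1, 5, 7, 3, 2
d = r₁ − r₂: -3, 0, -3, 3, 0, 0, 3, 0
d²: 9, 0, 9, 9, 0, 0, 9, 0; Σd² = 36
ρ = 1 − 6·36/(8·63) = 1 − 216/504 = 0.571

0.571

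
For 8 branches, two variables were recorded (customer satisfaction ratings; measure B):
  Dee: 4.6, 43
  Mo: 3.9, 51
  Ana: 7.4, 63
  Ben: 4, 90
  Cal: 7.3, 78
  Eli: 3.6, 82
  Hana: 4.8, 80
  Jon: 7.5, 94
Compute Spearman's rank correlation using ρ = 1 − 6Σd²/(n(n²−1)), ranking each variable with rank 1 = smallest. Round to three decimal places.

Ranks of variable 1: 4, 2, 7, 3, 6, 1, 5, 8
Ranks of variable 2: 1, 2, 3, 7, 4, 6, 5, 8
d = r₁ − r₂: 3, 0, 4, -4, 2, -5, 0, 0
d²: 9, 0, 16, 16, 4, 25, 0, 0; Σd² = 70
ρ = 1 − 6·70/(8·63) = 1 − 420/504 = 0.167

0.167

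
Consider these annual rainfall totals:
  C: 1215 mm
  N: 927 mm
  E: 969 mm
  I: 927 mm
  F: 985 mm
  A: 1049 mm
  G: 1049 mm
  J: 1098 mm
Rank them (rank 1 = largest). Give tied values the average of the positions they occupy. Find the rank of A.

3.5

Sorted (descending): 1215, 1098, 1049, 1049, 985, 969, 927, 927
The 2 values of 1049 occupy positions 3–4 → average rank (3+4)/2 = 3.5.
The 2 values of 927 occupy positions 7–8 → average rank (7+8)/2 = 7.5.
A has value 1049 mm → rank 3.5.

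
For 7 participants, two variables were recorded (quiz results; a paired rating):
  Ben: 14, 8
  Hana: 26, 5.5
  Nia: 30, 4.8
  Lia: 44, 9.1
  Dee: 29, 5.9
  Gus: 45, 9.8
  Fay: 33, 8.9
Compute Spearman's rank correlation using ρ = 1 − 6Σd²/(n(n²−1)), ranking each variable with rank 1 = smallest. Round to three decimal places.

0.679

Ranks of variable 1: 1, 2, 4, 6, 3, 7, 5
Ranks of variable 2: 4, 2, 1, 6, 3, 7, 5
d = r₁ − r₂: -3, 0, 3, 0, 0, 0, 0
d²: 9, 0, 9, 0, 0, 0, 0; Σd² = 18
ρ = 1 − 6·18/(7·48) = 1 − 108/336 = 0.679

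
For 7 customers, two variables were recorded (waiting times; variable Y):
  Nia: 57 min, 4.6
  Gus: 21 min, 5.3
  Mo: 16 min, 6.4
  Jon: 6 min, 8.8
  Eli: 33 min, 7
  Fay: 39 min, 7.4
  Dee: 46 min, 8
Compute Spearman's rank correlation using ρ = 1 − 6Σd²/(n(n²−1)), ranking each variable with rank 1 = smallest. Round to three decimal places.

Ranks of variable 1: 7, 3, 2, 1, 4, 5, 6
Ranks of variable 2: 1, 2, 3, 7, 4, 5, 6
d = r₁ − r₂: 6, 1, -1, -6, 0, 0, 0
d²: 36, 1, 1, 36, 0, 0, 0; Σd² = 74
ρ = 1 − 6·74/(7·48) = 1 − 444/336 = -0.321

-0.321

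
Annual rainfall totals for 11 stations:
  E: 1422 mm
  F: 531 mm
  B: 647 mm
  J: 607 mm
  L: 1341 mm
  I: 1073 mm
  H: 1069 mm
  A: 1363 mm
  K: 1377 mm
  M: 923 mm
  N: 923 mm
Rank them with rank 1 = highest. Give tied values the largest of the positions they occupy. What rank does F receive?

Sorted (descending): 1422, 1377, 1363, 1341, 1073, 1069, 923, 923, 647, 607, 531
The 2 values of 923 occupy positions 7–8 → each gets rank 8.
F has value 531 mm → rank 11.

11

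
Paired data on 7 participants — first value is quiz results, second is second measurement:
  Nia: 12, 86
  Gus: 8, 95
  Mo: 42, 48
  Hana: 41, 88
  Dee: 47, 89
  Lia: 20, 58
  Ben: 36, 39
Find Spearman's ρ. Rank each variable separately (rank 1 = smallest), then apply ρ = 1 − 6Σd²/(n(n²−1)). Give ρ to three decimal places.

-0.179

Ranks of variable 1: 2, 1, 6, 5, 7, 3, 4
Ranks of variable 2: 4, 7, 2, 5, 6, 3, 1
d = r₁ − r₂: -2, -6, 4, 0, 1, 0, 3
d²: 4, 36, 16, 0, 1, 0, 9; Σd² = 66
ρ = 1 − 6·66/(7·48) = 1 − 396/336 = -0.179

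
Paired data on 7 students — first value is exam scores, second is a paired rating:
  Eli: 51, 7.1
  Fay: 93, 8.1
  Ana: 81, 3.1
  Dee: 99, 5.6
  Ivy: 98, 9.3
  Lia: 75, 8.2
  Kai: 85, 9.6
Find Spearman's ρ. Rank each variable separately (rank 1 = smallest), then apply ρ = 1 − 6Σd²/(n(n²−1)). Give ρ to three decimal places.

Ranks of variable 1: 1, 5, 3, 7, 6, 2, 4
Ranks of variable 2: 3, 4, 1, 2, 6, 5, 7
d = r₁ − r₂: -2, 1, 2, 5, 0, -3, -3
d²: 4, 1, 4, 25, 0, 9, 9; Σd² = 52
ρ = 1 − 6·52/(7·48) = 1 − 312/336 = 0.071

0.071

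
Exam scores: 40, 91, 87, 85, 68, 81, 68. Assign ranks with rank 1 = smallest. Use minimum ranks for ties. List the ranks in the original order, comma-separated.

Sorted (ascending): 40, 68, 68, 81, 85, 87, 91
The 2 values of 68 occupy positions 2–3 → each gets rank 2.

1, 7, 6, 5, 2, 4, 2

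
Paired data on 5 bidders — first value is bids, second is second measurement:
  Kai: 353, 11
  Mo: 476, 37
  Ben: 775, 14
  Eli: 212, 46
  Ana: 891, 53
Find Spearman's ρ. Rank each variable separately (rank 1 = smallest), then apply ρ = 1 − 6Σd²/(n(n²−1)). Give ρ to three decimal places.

Ranks of variable 1: 2, 3, 4, 1, 5
Ranks of variable 2: 1, 3, 2, 4, 5
d = r₁ − r₂: 1, 0, 2, -3, 0
d²: 1, 0, 4, 9, 0; Σd² = 14
ρ = 1 − 6·14/(5·24) = 1 − 84/120 = 0.300

0.300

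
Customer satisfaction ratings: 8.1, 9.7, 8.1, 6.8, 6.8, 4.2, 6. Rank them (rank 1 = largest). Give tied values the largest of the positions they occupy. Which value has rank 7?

4.2

Sorted (descending): 9.7, 8.1, 8.1, 6.8, 6.8, 6, 4.2
The 2 values of 8.1 occupy positions 2–3 → each gets rank 3.
The 2 values of 6.8 occupy positions 4–5 → each gets rank 5.
Rank 7 → value 4.2.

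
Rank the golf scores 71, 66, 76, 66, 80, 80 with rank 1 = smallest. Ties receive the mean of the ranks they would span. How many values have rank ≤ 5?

Sorted (ascending): 66, 66, 71, 76, 80, 80
The 2 values of 66 occupy positions 1–2 → average rank (1+2)/2 = 1.5.
The 2 values of 80 occupy positions 5–6 → average rank (5+6)/2 = 5.5.
Ranks ≤ 5: {1.5, 1.5, 3, 4} → 4 values.

4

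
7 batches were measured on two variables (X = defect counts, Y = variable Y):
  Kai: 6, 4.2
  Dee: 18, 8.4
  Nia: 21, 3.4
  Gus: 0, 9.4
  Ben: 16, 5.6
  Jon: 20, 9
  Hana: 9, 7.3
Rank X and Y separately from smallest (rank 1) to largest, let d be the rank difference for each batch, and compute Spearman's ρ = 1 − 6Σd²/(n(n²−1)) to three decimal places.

Ranks of variable 1: 2, 5, 7, 1, 4, 6, 3
Ranks of variable 2: 2, 5, 1, 7, 3, 6, 4
d = r₁ − r₂: 0, 0, 6, -6, 1, 0, -1
d²: 0, 0, 36, 36, 1, 0, 1; Σd² = 74
ρ = 1 − 6·74/(7·48) = 1 − 444/336 = -0.321

-0.321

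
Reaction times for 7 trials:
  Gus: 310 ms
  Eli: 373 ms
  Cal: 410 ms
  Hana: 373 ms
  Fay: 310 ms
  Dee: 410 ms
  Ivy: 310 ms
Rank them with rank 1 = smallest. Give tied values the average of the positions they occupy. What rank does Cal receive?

6.5

Sorted (ascending): 310, 310, 310, 373, 373, 410, 410
The 3 values of 310 occupy positions 1–3 → average rank 2.
The 2 values of 373 occupy positions 4–5 → average rank (4+5)/2 = 4.5.
The 2 values of 410 occupy positions 6–7 → average rank (6+7)/2 = 6.5.
Cal has value 410 ms → rank 6.5.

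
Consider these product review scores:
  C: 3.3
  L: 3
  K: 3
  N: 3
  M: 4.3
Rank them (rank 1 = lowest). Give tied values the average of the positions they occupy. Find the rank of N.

Sorted (ascending): 3, 3, 3, 3.3, 4.3
The 3 values of 3 occupy positions 1–3 → average rank 2.
N has value 3 → rank 2.

2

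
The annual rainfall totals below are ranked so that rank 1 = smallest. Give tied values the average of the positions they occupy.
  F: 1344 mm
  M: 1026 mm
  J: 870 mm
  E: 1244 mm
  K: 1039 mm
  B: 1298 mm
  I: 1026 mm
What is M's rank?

2.5

Sorted (ascending): 870, 1026, 1026, 1039, 1244, 1298, 1344
The 2 values of 1026 occupy positions 2–3 → average rank (2+3)/2 = 2.5.
M has value 1026 mm → rank 2.5.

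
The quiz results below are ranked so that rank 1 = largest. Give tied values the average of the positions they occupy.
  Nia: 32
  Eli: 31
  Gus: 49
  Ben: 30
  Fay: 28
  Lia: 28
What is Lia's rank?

Sorted (descending): 49, 32, 31, 30, 28, 28
The 2 values of 28 occupy positions 5–6 → average rank (5+6)/2 = 5.5.
Lia has value 28 → rank 5.5.

5.5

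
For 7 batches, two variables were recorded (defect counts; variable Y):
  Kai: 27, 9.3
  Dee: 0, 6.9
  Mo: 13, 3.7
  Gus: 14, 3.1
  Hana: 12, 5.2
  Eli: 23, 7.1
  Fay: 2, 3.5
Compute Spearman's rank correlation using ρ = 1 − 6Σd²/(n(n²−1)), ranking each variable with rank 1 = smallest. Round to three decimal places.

Ranks of variable 1: 7, 1, 4, 5, 3, 6, 2
Ranks of variable 2: 7, 5, 3, 1, 4, 6, 2
d = r₁ − r₂: 0, -4, 1, 4, -1, 0, 0
d²: 0, 16, 1, 16, 1, 0, 0; Σd² = 34
ρ = 1 − 6·34/(7·48) = 1 − 204/336 = 0.393

0.393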